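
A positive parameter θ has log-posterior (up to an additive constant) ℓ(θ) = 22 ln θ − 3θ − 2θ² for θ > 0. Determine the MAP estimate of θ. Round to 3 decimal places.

ℓ'(θ) = 22/θ − 3 − 4θ. Setting this to zero and multiplying by θ: 4θ² + 3θ − 22 = 0.
θ = (−3 + √(3² + 4·4·22)) / (2·4) = (−3 + √361) / 8 = (−3 + 19)/8 = 2.
ℓ''(θ) = −22/θ² − 4 < 0, confirming a maximum.

θ̂_MAP = 2.000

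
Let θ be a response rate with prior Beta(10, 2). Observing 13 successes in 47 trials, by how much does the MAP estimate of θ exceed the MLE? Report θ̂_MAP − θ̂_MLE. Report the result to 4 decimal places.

Posterior is Beta(23, 36); MAP = (23−1)/(59−2) = 22/57 ≈ 0.38596.
MLE ignores the prior: θ̂_MLE = k/n = 13/47 ≈ 0.27660.
Difference = 22/57 − 13/47 = 293/2679 ≈ 0.1094.

MAP − MLE = 0.1094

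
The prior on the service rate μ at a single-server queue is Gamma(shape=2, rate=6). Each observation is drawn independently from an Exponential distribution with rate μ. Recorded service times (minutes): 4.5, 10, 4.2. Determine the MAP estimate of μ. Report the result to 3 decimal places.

The Exponential(rate=μ) likelihood is ∝ μ^n e^(−μΣtᵢ). Here n = 3 and Σtᵢ = 4.5 + 10 + 4.2 = 18.7.
Posterior ∝ μe^(−6μ) · μ^3e^(−18.7μ) = μ^4e^(−24.7μ), i.e. Gamma(5, 24.7).
Mode = (a−1)/b = 4/24.7 ≈ 0.162.

μ̂_MAP = 0.162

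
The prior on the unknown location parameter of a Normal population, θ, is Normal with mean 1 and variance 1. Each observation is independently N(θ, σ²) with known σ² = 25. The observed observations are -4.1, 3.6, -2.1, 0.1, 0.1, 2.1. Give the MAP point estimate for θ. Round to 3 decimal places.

θ̂_MAP = 0.797

n = 6; x̄ = ((-4.1) + 3.6 + (-2.1) + 0.1 + 0.1 + 2.1)/6 = -0.3/6 = -0.05.
For a Normal prior and Normal likelihood with known variance, the posterior is Normal; its mode equals its mean, the precision-weighted average.
Prior precision 1/σ₀² = 1/1 = 1; data precision n/σ² = 6/25 = 0.24.
θ̂ = (1·1 + 0.24·(-0.05)) / (1 + 0.24) = 0.988/1.24 = 247/310 ≈ 0.797.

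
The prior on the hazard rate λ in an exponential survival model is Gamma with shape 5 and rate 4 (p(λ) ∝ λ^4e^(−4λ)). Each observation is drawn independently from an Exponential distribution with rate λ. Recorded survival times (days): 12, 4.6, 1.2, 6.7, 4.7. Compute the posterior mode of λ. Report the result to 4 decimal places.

The Exponential(rate=λ) likelihood is ∝ λ^n e^(−λΣtᵢ). Here n = 5 and Σtᵢ = 12 + 4.6 + 1.2 + 6.7 + 4.7 = 29.2.
Posterior ∝ λ^4e^(−4λ) · λ^5e^(−29.2λ) = λ^9e^(−33.2λ), i.e. Gamma(10, 33.2).
Mode = (a−1)/b = 9/33.2 ≈ 0.2711.

λ̂_MAP = 0.2711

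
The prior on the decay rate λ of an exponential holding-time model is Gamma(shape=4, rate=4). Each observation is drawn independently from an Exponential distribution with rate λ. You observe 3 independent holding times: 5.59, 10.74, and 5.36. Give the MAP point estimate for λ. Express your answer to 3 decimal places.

The Exponential(rate=λ) likelihood is ∝ λ^n e^(−λΣtᵢ). Here n = 3 and Σtᵢ = 5.59 + 10.74 + 5.36 = 21.69.
Posterior ∝ λ^3e^(−4λ) · λ^3e^(−21.69λ) = λ^6e^(−25.69λ), i.e. Gamma(7, 25.69).
Mode = (a−1)/b = 6/25.69 ≈ 0.234.

λ̂_MAP = 0.234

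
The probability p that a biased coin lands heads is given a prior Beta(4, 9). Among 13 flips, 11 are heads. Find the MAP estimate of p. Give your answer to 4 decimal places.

Prior: Beta(4, 9).
Data: 11 successes in 13 trials. The binomial likelihood contributes p^11(1−p)^2, so the posterior is Beta(4+11, 9+2) = Beta(15, 11).
For Beta(a, b) with a, b > 1 the mode is (a−1)/(a+b−2) = 14/24 ≈ 0.5833.

p̂_MAP = 0.5833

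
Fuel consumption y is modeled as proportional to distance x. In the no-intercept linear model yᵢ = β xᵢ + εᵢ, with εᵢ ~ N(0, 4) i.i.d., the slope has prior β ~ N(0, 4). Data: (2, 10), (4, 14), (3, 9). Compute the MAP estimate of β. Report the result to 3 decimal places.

β̂_MAP = 3.433

log p(β | y) = −Σ(yᵢ − βxᵢ)²/(2·4) − β²/(2·4) + const.
Setting the derivative to zero: Σxᵢ(yᵢ − βxᵢ)/4 − β/4 = 0, so β = Σxᵢyᵢ / (Σxᵢ² + σ²/τ²).
Σxᵢyᵢ = 2·10 + 4·14 + 3·9 = 103; Σxᵢ² = 29; σ²/τ² = 1.
β̂_MAP = 103 / (29 + 1) = 103/30 ≈ 3.433.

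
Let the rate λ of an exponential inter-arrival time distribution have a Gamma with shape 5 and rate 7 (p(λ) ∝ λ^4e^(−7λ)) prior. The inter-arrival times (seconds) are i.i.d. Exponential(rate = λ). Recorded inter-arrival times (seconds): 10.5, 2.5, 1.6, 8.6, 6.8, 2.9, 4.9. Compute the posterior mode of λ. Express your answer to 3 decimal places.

λ̂_MAP = 0.246

The Exponential(rate=λ) likelihood is ∝ λ^n e^(−λΣtᵢ). Here n = 7 and Σtᵢ = 10.5 + 2.5 + 1.6 + 8.6 + 6.8 + 2.9 + 4.9 = 37.8.
Posterior ∝ λ^4e^(−7λ) · λ^7e^(−37.8λ) = λ^11e^(−44.8λ), i.e. Gamma(12, 44.8).
Mode = (a−1)/b = 11/44.8 ≈ 0.246.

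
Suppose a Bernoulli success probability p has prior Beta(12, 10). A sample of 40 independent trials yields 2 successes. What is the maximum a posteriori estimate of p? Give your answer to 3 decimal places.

p̂_MAP = 0.217

Prior: Beta(12, 10).
Data: 2 successes in 40 trials. The binomial likelihood contributes p^2(1−p)^38, so the posterior is Beta(12+2, 10+38) = Beta(14, 48).
For Beta(a, b) with a, b > 1 the mode is (a−1)/(a+b−2) = 13/60 ≈ 0.217.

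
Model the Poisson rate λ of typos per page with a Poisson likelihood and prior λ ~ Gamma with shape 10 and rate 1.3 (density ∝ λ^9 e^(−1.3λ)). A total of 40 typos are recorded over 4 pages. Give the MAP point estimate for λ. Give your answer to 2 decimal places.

Σxᵢ = 40, n = 4.
Posterior ∝ λ^9e^(−1.3λ) · λ^40e^(−4λ) = λ^49e^(−5.3λ), i.e. Gamma(shape=50, rate=5.3).
The mode of a Gamma(a, b) with a ≥ 1 (shape–rate) is (a−1)/b = 49/5.3 ≈ 9.25.

λ̂_MAP = 9.25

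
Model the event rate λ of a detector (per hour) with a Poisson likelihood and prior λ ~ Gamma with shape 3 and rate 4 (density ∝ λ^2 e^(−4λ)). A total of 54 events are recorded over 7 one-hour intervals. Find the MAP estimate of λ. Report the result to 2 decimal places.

λ̂_MAP = 5.09

Σxᵢ = 54, n = 7.
Posterior ∝ λ^2e^(−4λ) · λ^54e^(−7λ) = λ^56e^(−11λ), i.e. Gamma(shape=57, rate=11).
The mode of a Gamma(a, b) with a ≥ 1 (shape–rate) is (a−1)/b = 56/11 ≈ 5.09.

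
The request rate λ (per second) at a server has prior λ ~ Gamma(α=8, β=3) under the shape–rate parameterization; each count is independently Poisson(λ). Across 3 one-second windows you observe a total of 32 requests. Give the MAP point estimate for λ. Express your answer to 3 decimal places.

Σxᵢ = 32, n = 3.
Posterior ∝ λ^7e^(−3λ) · λ^32e^(−3λ) = λ^39e^(−6λ), i.e. Gamma(shape=40, rate=6).
The mode of a Gamma(a, b) with a ≥ 1 (shape–rate) is (a−1)/b = 39/6 ≈ 6.500.

λ̂_MAP = 6.500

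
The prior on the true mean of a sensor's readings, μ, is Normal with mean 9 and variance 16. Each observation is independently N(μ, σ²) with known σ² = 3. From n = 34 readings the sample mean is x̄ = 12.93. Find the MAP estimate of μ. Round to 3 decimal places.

n = 34, x̄ = 12.93.
For a Normal prior and Normal likelihood with known variance, the posterior is Normal; its mode equals its mean, the precision-weighted average.
Prior precision 1/σ₀² = 1/16 = 0.0625; data precision n/σ² = 34/3.
μ̂ = (0.0625·9 + (34/3)·12.93) / (0.0625 + 34/3) = 147.1025/(547/48) = 176523/13675 ≈ 12.908.

μ̂_MAP = 12.908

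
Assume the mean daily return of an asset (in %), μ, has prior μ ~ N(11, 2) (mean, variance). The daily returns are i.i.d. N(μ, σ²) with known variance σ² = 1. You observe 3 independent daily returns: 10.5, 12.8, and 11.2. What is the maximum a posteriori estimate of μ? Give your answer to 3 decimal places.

n = 3; x̄ = (10.5 + 12.8 + 11.2)/3 = 34.5/3 = 11.5.
For a Normal prior and Normal likelihood with known variance, the posterior is Normal; its mode equals its mean, the precision-weighted average.
Prior precision 1/σ₀² = 1/2 = 0.5; data precision n/σ² = 3/1 = 3.
μ̂ = (0.5·11 + 3·11.5) / (0.5 + 3) = 40/3.5 = 80/7 ≈ 11.429.

μ̂_MAP = 11.429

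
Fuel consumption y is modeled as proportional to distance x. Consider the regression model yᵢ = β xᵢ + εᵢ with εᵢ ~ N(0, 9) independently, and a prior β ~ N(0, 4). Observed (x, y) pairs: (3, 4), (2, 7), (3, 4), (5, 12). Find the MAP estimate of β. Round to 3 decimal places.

log p(β | y) = −Σ(yᵢ − βxᵢ)²/(2·9) − β²/(2·4) + const.
Setting the derivative to zero: Σxᵢ(yᵢ − βxᵢ)/9 − β/4 = 0, so β = Σxᵢyᵢ / (Σxᵢ² + σ²/τ²).
Σxᵢyᵢ = 3·4 + 2·7 + 3·4 + 5·12 = 98; Σxᵢ² = 47; σ²/τ² = 2.25.
β̂_MAP = 98 / (47 + 2.25) = 98/49.25 ≈ 1.990.

β̂_MAP = 1.990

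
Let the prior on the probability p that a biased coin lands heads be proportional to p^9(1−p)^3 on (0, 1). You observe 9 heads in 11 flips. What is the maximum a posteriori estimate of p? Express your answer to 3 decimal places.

p̂_MAP = 0.783

The prior density ∝ p^9(1−p)^3 is the kernel of Beta(10, 4).
Data: 9 successes in 11 trials. The binomial likelihood contributes p^9(1−p)^2, so the posterior is Beta(10+9, 4+2) = Beta(19, 6).
For Beta(a, b) with a, b > 1 the mode is (a−1)/(a+b−2) = 18/23 ≈ 0.783.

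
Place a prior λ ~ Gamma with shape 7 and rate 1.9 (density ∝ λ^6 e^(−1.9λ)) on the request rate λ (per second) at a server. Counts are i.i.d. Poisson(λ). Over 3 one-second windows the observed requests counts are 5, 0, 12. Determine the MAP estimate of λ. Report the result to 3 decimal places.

Σxᵢ = 5+0+12 = 17, with n = 3.
Posterior ∝ λ^6e^(−1.9λ) · λ^17e^(−3λ) = λ^23e^(−4.9λ), i.e. Gamma(shape=24, rate=4.9).
The mode of a Gamma(a, b) with a ≥ 1 (shape–rate) is (a−1)/b = 23/4.9 ≈ 4.694.

λ̂_MAP = 4.694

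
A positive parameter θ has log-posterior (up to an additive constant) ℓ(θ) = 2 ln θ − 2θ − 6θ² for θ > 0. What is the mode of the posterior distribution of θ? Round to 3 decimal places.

ℓ'(θ) = 2/θ − 2 − 12θ. Setting this to zero and multiplying by θ: 12θ² + 2θ − 2 = 0.
θ = (−2 + √(2² + 4·12·2)) / (2·12) = (−2 + √100) / 24 = (−2 + 10)/24 = 1/3.
ℓ''(θ) = −2/θ² − 12 < 0, confirming a maximum.

θ̂_MAP = 0.333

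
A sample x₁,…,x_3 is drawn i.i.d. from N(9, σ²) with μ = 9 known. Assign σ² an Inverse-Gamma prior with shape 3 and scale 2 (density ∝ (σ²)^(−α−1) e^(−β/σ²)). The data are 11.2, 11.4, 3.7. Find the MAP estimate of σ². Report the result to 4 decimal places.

Sum of squared deviations about the known mean: SS = (11.2−9)² + (11.4−9)² + (3.7−9)² = 38.69.
The Normal likelihood contributes (σ²)^(−n/2) exp(−SS/(2σ²)), so the posterior is Inverse-Gamma(α + n/2, β + SS/2) = Inverse-Gamma(4.5, 21.345).
The mode of Inverse-Gamma(a, b) is b/(a+1) = 21.345/5.5 ≈ 3.8809.

σ̂²_MAP = 3.8809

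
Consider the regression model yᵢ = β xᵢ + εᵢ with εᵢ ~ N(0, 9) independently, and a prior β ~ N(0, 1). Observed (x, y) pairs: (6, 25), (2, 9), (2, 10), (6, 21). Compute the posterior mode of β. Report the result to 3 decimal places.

log p(β | y) = −Σ(yᵢ − βxᵢ)²/(2·9) − β²/(2·1) + const.
Setting the derivative to zero: Σxᵢ(yᵢ − βxᵢ)/9 − β/1 = 0, so β = Σxᵢyᵢ / (Σxᵢ² + σ²/τ²).
Σxᵢyᵢ = 6·25 + 2·9 + 2·10 + 6·21 = 314; Σxᵢ² = 80; σ²/τ² = 9.
β̂_MAP = 314 / (80 + 9) = 314/89 ≈ 3.528.

β̂_MAP = 3.528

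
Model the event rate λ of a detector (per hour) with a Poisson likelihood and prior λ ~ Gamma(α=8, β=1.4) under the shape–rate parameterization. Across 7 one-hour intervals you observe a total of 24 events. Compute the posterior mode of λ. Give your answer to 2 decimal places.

λ̂_MAP = 3.69

Σxᵢ = 24, n = 7.
Posterior ∝ λ^7e^(−1.4λ) · λ^24e^(−7λ) = λ^31e^(−8.4λ), i.e. Gamma(shape=32, rate=8.4).
The mode of a Gamma(a, b) with a ≥ 1 (shape–rate) is (a−1)/b = 31/8.4 ≈ 3.69.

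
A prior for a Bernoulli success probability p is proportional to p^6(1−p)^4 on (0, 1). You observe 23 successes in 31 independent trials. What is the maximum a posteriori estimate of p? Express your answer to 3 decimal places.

p̂_MAP = 0.707

The prior density ∝ p^6(1−p)^4 is the kernel of Beta(7, 5).
Data: 23 successes in 31 trials. The binomial likelihood contributes p^23(1−p)^8, so the posterior is Beta(7+23, 5+8) = Beta(30, 13).
For Beta(a, b) with a, b > 1 the mode is (a−1)/(a+b−2) = 29/41 ≈ 0.707.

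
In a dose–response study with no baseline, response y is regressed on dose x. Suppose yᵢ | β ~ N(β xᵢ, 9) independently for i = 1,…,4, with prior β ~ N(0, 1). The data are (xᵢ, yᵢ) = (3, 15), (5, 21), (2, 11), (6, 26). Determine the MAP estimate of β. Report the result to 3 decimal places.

β̂_MAP = 3.952

log p(β | y) = −Σ(yᵢ − βxᵢ)²/(2·9) − β²/(2·1) + const.
Setting the derivative to zero: Σxᵢ(yᵢ − βxᵢ)/9 − β/1 = 0, so β = Σxᵢyᵢ / (Σxᵢ² + σ²/τ²).
Σxᵢyᵢ = 3·15 + 5·21 + 2·11 + 6·26 = 328; Σxᵢ² = 74; σ²/τ² = 9.
β̂_MAP = 328 / (74 + 9) = 328/83 ≈ 3.952.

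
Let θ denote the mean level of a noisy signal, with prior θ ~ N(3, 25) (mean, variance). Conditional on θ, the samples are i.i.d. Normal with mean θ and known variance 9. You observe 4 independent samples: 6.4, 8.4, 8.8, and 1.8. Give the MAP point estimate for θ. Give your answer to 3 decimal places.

θ̂_MAP = 6.073

n = 4; x̄ = (6.4 + 8.4 + 8.8 + 1.8)/4 = 25.4/4 = 6.35.
For a Normal prior and Normal likelihood with known variance, the posterior is Normal; its mode equals its mean, the precision-weighted average.
Prior precision 1/σ₀² = 1/25 = 0.04; data precision n/σ² = 4/9.
θ̂ = (0.04·3 + (4/9)·6.35) / (0.04 + 4/9) = (662/225)/(109/225) = 662/109 ≈ 6.073.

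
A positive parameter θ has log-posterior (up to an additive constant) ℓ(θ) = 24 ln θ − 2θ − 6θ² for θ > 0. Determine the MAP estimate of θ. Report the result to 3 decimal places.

ℓ'(θ) = 24/θ − 2 − 12θ. Setting this to zero and multiplying by θ: 12θ² + 2θ − 24 = 0.
θ = (−2 + √(2² + 4·12·24)) / (2·12) = (−2 + √1156) / 24 = (−2 + 34)/24 = 4/3.
ℓ''(θ) = −24/θ² − 12 < 0, confirming a maximum.

θ̂_MAP = 1.333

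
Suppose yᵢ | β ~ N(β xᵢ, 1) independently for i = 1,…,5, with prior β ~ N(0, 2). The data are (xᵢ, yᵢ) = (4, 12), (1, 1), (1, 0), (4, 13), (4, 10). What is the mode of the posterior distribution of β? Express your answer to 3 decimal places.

log p(β | y) = −Σ(yᵢ − βxᵢ)²/(2·1) − β²/(2·2) + const.
Setting the derivative to zero: Σxᵢ(yᵢ − βxᵢ)/1 − β/2 = 0, so β = Σxᵢyᵢ / (Σxᵢ² + σ²/τ²).
Σxᵢyᵢ = 4·12 + 1·1 + 1·0 + 4·13 + 4·10 = 141; Σxᵢ² = 50; σ²/τ² = 0.5.
β̂_MAP = 141 / (50 + 0.5) = 141/50.5 ≈ 2.792.

β̂_MAP = 2.792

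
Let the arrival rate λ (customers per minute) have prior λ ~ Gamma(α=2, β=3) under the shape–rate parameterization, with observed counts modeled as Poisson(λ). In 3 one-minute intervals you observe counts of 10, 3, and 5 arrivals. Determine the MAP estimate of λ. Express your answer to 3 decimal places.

λ̂_MAP = 3.167

Σxᵢ = 10+3+5 = 18, with n = 3.
Posterior ∝ λe^(−3λ) · λ^18e^(−3λ) = λ^19e^(−6λ), i.e. Gamma(shape=20, rate=6).
The mode of a Gamma(a, b) with a ≥ 1 (shape–rate) is (a−1)/b = 19/6 ≈ 3.167.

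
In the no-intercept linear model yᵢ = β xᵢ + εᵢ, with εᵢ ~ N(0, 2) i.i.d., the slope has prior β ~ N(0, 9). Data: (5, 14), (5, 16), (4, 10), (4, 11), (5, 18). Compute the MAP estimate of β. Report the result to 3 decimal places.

log p(β | y) = −Σ(yᵢ − βxᵢ)²/(2·2) − β²/(2·9) + const.
Setting the derivative to zero: Σxᵢ(yᵢ − βxᵢ)/2 − β/9 = 0, so β = Σxᵢyᵢ / (Σxᵢ² + σ²/τ²).
Σxᵢyᵢ = 5·14 + 5·16 + 4·10 + 4·11 + 5·18 = 324; Σxᵢ² = 107; σ²/τ² = 2/9.
β̂_MAP = 324 / (107 + 2/9) = 324/(965/9) = 2916/965 ≈ 3.022.

β̂_MAP = 3.022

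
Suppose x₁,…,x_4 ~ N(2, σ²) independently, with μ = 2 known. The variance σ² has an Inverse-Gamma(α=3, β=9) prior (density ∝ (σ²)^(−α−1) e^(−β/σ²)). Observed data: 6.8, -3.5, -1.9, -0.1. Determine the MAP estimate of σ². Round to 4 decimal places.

σ̂²_MAP = 7.5758

Sum of squared deviations about the known mean: SS = (6.8−2)² + (-3.5−2)² + (-1.9−2)² + (-0.1−2)² = 72.91.
The Normal likelihood contributes (σ²)^(−n/2) exp(−SS/(2σ²)), so the posterior is Inverse-Gamma(α + n/2, β + SS/2) = Inverse-Gamma(5, 45.455).
The mode of Inverse-Gamma(a, b) is b/(a+1) = 45.455/6 ≈ 7.5758.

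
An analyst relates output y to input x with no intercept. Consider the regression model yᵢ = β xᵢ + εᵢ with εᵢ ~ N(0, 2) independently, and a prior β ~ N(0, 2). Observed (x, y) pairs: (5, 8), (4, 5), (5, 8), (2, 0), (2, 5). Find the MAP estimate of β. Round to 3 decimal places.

log p(β | y) = −Σ(yᵢ − βxᵢ)²/(2·2) − β²/(2·2) + const.
Setting the derivative to zero: Σxᵢ(yᵢ − βxᵢ)/2 − β/2 = 0, so β = Σxᵢyᵢ / (Σxᵢ² + σ²/τ²).
Σxᵢyᵢ = 5·8 + 4·5 + 5·8 + 2·0 + 2·5 = 110; Σxᵢ² = 74; σ²/τ² = 1.
β̂_MAP = 110 / (74 + 1) = 110/75 ≈ 1.467.

β̂_MAP = 1.467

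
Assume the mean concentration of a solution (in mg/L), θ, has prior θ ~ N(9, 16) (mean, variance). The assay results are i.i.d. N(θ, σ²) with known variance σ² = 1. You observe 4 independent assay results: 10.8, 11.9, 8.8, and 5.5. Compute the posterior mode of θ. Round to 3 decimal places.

θ̂_MAP = 9.246

n = 4; x̄ = (10.8 + 11.9 + 8.8 + 5.5)/4 = 37/4 = 9.25.
For a Normal prior and Normal likelihood with known variance, the posterior is Normal; its mode equals its mean, the precision-weighted average.
Prior precision 1/σ₀² = 1/16 = 0.0625; data precision n/σ² = 4/1 = 4.
θ̂ = (0.0625·9 + 4·9.25) / (0.0625 + 4) = 37.5625/4.0625 = 601/65 ≈ 9.246.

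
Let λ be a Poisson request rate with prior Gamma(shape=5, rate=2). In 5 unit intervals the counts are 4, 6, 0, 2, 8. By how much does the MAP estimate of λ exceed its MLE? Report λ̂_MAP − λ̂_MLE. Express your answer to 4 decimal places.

MAP − MLE = -0.5714

Σxᵢ = 20. Posterior is Gamma(25, 7); MAP = (25−1)/7 = 24/7 ≈ 3.42857.
MLE = x̄ = 20/5 ≈ 4.00000.
Difference = 24/7 − 20/5 = -4/7 ≈ -0.5714.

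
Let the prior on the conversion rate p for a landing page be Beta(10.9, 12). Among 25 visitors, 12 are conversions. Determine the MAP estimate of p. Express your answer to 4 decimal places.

Prior: Beta(10.9, 12).
Data: 12 successes in 25 trials. The binomial likelihood contributes p^12(1−p)^13, so the posterior is Beta(10.9+12, 12+13) = Beta(22.9, 25).
For Beta(a, b) with a, b > 1 the mode is (a−1)/(a+b−2) = 21.9/45.9 ≈ 0.4771.

p̂_MAP = 0.4771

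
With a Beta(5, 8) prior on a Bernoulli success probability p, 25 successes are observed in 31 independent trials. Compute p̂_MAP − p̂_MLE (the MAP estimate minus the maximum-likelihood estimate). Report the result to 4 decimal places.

Posterior is Beta(30, 14); MAP = (30−1)/(44−2) = 29/42 ≈ 0.69048.
MLE ignores the prior: p̂_MLE = k/n = 25/31 ≈ 0.80645.
Difference = 29/42 − 25/31 = -151/1302 ≈ -0.1160.

MAP − MLE = -0.1160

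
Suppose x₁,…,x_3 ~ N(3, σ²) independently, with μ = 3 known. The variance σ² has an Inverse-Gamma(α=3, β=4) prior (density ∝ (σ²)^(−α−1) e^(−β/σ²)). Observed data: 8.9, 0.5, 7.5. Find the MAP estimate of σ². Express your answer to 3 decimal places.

σ̂²_MAP = 6.301

Sum of squared deviations about the known mean: SS = (8.9−3)² + (0.5−3)² + (7.5−3)² = 61.31.
The Normal likelihood contributes (σ²)^(−n/2) exp(−SS/(2σ²)), so the posterior is Inverse-Gamma(α + n/2, β + SS/2) = Inverse-Gamma(4.5, 34.655).
The mode of Inverse-Gamma(a, b) is b/(a+1) = 34.655/5.5 ≈ 6.301.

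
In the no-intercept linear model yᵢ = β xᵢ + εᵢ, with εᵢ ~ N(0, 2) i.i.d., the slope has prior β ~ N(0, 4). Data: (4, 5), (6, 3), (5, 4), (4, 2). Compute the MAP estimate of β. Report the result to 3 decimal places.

β̂_MAP = 0.706

log p(β | y) = −Σ(yᵢ − βxᵢ)²/(2·2) − β²/(2·4) + const.
Setting the derivative to zero: Σxᵢ(yᵢ − βxᵢ)/2 − β/4 = 0, so β = Σxᵢyᵢ / (Σxᵢ² + σ²/τ²).
Σxᵢyᵢ = 4·5 + 6·3 + 5·4 + 4·2 = 66; Σxᵢ² = 93; σ²/τ² = 0.5.
β̂_MAP = 66 / (93 + 0.5) = 66/93.5 ≈ 0.706.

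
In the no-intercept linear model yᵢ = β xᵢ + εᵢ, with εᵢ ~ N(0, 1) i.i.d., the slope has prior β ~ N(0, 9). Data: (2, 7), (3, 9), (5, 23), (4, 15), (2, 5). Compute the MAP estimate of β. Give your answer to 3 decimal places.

log p(β | y) = −Σ(yᵢ − βxᵢ)²/(2·1) − β²/(2·9) + const.
Setting the derivative to zero: Σxᵢ(yᵢ − βxᵢ)/1 − β/9 = 0, so β = Σxᵢyᵢ / (Σxᵢ² + σ²/τ²).
Σxᵢyᵢ = 2·7 + 3·9 + 5·23 + 4·15 + 2·5 = 226; Σxᵢ² = 58; σ²/τ² = 1/9.
β̂_MAP = 226 / (58 + 1/9) = 226/(523/9) = 2034/523 ≈ 3.889.

β̂_MAP = 3.889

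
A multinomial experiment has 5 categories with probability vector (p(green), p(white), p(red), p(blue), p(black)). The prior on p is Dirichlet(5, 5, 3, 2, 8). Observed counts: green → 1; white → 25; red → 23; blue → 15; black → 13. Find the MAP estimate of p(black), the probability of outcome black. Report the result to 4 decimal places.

The posterior is Dirichlet(αᵢ + nᵢ) = Dirichlet(6, 30, 26, 17, 21).
For a Dirichlet(a₁,…,a_K) with all aᵢ > 1, the mode has j-th component (aⱼ − 1)/(Σaᵢ − K).
Here Σaᵢ = 100 and K = 5, so p(black) = (21 − 1)/(100 − 5) = 20/95 ≈ 0.2105.

MAP estimate of p(black) = 0.2105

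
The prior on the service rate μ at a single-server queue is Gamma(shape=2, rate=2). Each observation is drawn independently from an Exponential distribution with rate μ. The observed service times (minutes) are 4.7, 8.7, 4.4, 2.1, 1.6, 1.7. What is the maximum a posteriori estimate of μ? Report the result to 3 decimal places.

The Exponential(rate=μ) likelihood is ∝ μ^n e^(−μΣtᵢ). Here n = 6 and Σtᵢ = 4.7 + 8.7 + 4.4 + 2.1 + 1.6 + 1.7 = 23.2.
Posterior ∝ μe^(−2μ) · μ^6e^(−23.2μ) = μ^7e^(−25.2μ), i.e. Gamma(8, 25.2).
Mode = (a−1)/b = 7/25.2 ≈ 0.278.

μ̂_MAP = 0.278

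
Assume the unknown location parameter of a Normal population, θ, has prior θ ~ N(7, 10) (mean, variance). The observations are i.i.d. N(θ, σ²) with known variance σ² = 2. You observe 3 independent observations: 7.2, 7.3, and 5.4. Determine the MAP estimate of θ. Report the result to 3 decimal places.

n = 3; x̄ = (7.2 + 7.3 + 5.4)/3 = 19.9/3 = 199/30 ≈ 6.6333.
For a Normal prior and Normal likelihood with known variance, the posterior is Normal; its mode equals its mean, the precision-weighted average.
Prior precision 1/σ₀² = 1/10 = 0.1; data precision n/σ² = 3/2 = 1.5.
θ̂ = (0.1·7 + 1.5·(199/30)) / (0.1 + 1.5) = 10.65/1.6 = 6.65625 ≈ 6.656.

θ̂_MAP = 6.656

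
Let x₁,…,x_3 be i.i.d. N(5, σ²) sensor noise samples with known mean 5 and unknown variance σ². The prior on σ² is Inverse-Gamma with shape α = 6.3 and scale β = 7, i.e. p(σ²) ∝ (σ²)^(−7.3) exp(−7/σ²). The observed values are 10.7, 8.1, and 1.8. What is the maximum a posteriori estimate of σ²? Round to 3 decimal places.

Sum of squared deviations about the known mean: SS = (10.7−5)² + (8.1−5)² + (1.8−5)² = 52.34.
The Normal likelihood contributes (σ²)^(−n/2) exp(−SS/(2σ²)), so the posterior is Inverse-Gamma(α + n/2, β + SS/2) = Inverse-Gamma(7.8, 33.17).
The mode of Inverse-Gamma(a, b) is b/(a+1) = 33.17/8.8 ≈ 3.769.

σ̂²_MAP = 3.769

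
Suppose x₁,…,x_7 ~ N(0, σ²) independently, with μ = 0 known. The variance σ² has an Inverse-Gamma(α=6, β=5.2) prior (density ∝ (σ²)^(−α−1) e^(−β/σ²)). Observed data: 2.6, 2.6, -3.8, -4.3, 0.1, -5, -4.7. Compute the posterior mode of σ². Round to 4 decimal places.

Sum of squared deviations about the known mean: SS = (2.6−0)² + (2.6−0)² + (-3.8−0)² + (-4.3−0)² + (0.1−0)² + (-5−0)² + (-4.7−0)² = 93.55.
The Normal likelihood contributes (σ²)^(−n/2) exp(−SS/(2σ²)), so the posterior is Inverse-Gamma(α + n/2, β + SS/2) = Inverse-Gamma(9.5, 51.975).
The mode of Inverse-Gamma(a, b) is b/(a+1) = 51.975/10.5 ≈ 4.9500.

σ̂²_MAP = 4.9500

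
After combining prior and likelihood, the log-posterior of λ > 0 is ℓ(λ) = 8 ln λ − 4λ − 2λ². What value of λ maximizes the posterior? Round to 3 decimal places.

ℓ'(λ) = 8/λ − 4 − 4λ. Setting this to zero and multiplying by λ: 4λ² + 4λ − 8 = 0.
λ = (−4 + √(4² + 4·4·8)) / (2·4) = (−4 + √144) / 8 = (−4 + 12)/8 = 1.
ℓ''(λ) = −8/λ² − 4 < 0, confirming a maximum.

λ̂_MAP = 1.000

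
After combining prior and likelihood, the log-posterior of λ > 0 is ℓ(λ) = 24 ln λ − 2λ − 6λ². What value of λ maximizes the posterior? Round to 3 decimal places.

λ̂_MAP = 1.333

ℓ'(λ) = 24/λ − 2 − 12λ. Setting this to zero and multiplying by λ: 12λ² + 2λ − 24 = 0.
λ = (−2 + √(2² + 4·12·24)) / (2·12) = (−2 + √1156) / 24 = (−2 + 34)/24 = 4/3.
ℓ''(λ) = −24/λ² − 12 < 0, confirming a maximum.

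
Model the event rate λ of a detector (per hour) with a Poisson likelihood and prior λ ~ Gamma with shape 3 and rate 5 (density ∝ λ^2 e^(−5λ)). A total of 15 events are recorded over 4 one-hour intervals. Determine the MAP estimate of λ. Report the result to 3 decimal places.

Σxᵢ = 15, n = 4.
Posterior ∝ λ^2e^(−5λ) · λ^15e^(−4λ) = λ^17e^(−9λ), i.e. Gamma(shape=18, rate=9).
The mode of a Gamma(a, b) with a ≥ 1 (shape–rate) is (a−1)/b = 17/9 ≈ 1.889.

λ̂_MAP = 1.889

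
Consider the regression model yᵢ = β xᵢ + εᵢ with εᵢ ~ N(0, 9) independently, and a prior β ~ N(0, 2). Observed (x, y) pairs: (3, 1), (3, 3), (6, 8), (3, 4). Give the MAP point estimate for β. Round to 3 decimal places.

β̂_MAP = 1.067

log p(β | y) = −Σ(yᵢ − βxᵢ)²/(2·9) − β²/(2·2) + const.
Setting the derivative to zero: Σxᵢ(yᵢ − βxᵢ)/9 − β/2 = 0, so β = Σxᵢyᵢ / (Σxᵢ² + σ²/τ²).
Σxᵢyᵢ = 3·1 + 3·3 + 6·8 + 3·4 = 72; Σxᵢ² = 63; σ²/τ² = 4.5.
β̂_MAP = 72 / (63 + 4.5) = 72/67.5 ≈ 1.067.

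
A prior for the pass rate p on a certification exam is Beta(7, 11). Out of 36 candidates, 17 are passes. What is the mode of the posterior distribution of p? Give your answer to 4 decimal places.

Prior: Beta(7, 11).
Data: 17 successes in 36 trials. The binomial likelihood contributes p^17(1−p)^19, so the posterior is Beta(7+17, 11+19) = Beta(24, 30).
For Beta(a, b) with a, b > 1 the mode is (a−1)/(a+b−2) = 23/52 ≈ 0.4423.

p̂_MAP = 0.4423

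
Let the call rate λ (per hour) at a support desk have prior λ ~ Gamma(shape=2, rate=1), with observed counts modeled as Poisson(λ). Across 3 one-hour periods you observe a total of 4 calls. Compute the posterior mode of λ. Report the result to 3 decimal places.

Σxᵢ = 4, n = 3.
Posterior ∝ λe^(−1λ) · λ^4e^(−3λ) = λ^5e^(−4λ), i.e. Gamma(shape=6, rate=4).
The mode of a Gamma(a, b) with a ≥ 1 (shape–rate) is (a−1)/b = 5/4 ≈ 1.250.

λ̂_MAP = 1.250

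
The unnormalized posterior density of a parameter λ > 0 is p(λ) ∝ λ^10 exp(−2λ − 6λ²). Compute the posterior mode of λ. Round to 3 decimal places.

λ̂_MAP = 0.833

ℓ'(λ) = 10/λ − 2 − 12λ. Setting this to zero and multiplying by λ: 12λ² + 2λ − 10 = 0.
λ = (−2 + √(2² + 4·12·10)) / (2·12) = (−2 + √484) / 24 = (−2 + 22)/24 = 5/6.
ℓ''(λ) = −10/λ² − 12 < 0, confirming a maximum.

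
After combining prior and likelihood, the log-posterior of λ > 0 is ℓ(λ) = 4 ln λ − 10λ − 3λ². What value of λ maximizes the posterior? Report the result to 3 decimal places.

ℓ'(λ) = 4/λ − 10 − 6λ. Setting this to zero and multiplying by λ: 6λ² + 10λ − 4 = 0.
λ = (−10 + √(10² + 4·6·4)) / (2·6) = (−10 + √196) / 12 = (−10 + 14)/12 = 1/3.
ℓ''(λ) = −4/λ² − 6 < 0, confirming a maximum.

λ̂_MAP = 0.333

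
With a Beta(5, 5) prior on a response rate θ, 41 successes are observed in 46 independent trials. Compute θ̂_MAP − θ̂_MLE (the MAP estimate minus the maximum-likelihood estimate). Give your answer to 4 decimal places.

Posterior is Beta(46, 10); MAP = (46−1)/(56−2) = 45/54 ≈ 0.83333.
MLE ignores the prior: θ̂_MLE = k/n = 41/46 ≈ 0.89130.
Difference = 45/54 − 41/46 = -4/69 ≈ -0.0580.

MAP − MLE = -0.0580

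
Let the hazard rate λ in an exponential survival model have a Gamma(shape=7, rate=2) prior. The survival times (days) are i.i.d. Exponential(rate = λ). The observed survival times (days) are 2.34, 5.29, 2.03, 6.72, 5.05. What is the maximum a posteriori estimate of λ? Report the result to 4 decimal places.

The Exponential(rate=λ) likelihood is ∝ λ^n e^(−λΣtᵢ). Here n = 5 and Σtᵢ = 2.34 + 5.29 + 2.03 + 6.72 + 5.05 = 21.43.
Posterior ∝ λ^6e^(−2λ) · λ^5e^(−21.43λ) = λ^11e^(−23.43λ), i.e. Gamma(12, 23.43).
Mode = (a−1)/b = 11/23.43 ≈ 0.4695.

λ̂_MAP = 0.4695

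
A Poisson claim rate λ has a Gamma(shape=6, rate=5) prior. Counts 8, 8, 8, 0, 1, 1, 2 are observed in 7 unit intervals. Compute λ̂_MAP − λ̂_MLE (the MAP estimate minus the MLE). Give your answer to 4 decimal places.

MAP − MLE = -1.2500

Σxᵢ = 28. Posterior is Gamma(34, 12); MAP = (34−1)/12 = 33/12 ≈ 2.75000.
MLE = x̄ = 28/7 ≈ 4.00000.
Difference = 33/12 − 28/7 = -5/4 ≈ -1.2500.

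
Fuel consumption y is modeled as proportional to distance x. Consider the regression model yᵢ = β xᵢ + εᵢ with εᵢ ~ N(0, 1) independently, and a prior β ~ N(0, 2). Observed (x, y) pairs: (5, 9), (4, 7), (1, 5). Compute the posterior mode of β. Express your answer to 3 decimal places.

β̂_MAP = 1.835

log p(β | y) = −Σ(yᵢ − βxᵢ)²/(2·1) − β²/(2·2) + const.
Setting the derivative to zero: Σxᵢ(yᵢ − βxᵢ)/1 − β/2 = 0, so β = Σxᵢyᵢ / (Σxᵢ² + σ²/τ²).
Σxᵢyᵢ = 5·9 + 4·7 + 1·5 = 78; Σxᵢ² = 42; σ²/τ² = 0.5.
β̂_MAP = 78 / (42 + 0.5) = 78/42.5 ≈ 1.835.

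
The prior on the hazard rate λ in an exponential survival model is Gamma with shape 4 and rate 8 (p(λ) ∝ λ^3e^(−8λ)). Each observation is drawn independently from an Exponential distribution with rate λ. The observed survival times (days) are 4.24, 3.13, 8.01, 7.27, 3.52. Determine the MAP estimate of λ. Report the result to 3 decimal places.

The Exponential(rate=λ) likelihood is ∝ λ^n e^(−λΣtᵢ). Here n = 5 and Σtᵢ = 4.24 + 3.13 + 8.01 + 7.27 + 3.52 = 26.17.
Posterior ∝ λ^3e^(−8λ) · λ^5e^(−26.17λ) = λ^8e^(−34.17λ), i.e. Gamma(9, 34.17).
Mode = (a−1)/b = 8/34.17 ≈ 0.234.

λ̂_MAP = 0.234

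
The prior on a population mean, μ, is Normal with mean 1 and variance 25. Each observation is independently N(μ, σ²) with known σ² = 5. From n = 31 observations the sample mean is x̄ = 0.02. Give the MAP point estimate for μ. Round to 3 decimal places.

n = 31, x̄ = 0.02.
For a Normal prior and Normal likelihood with known variance, the posterior is Normal; its mode equals its mean, the precision-weighted average.
Prior precision 1/σ₀² = 1/25 = 0.04; data precision n/σ² = 31/5 = 6.2.
μ̂ = (0.04·1 + 6.2·0.02) / (0.04 + 6.2) = 0.164/6.24 = 41/1560 ≈ 0.026.

μ̂_MAP = 0.026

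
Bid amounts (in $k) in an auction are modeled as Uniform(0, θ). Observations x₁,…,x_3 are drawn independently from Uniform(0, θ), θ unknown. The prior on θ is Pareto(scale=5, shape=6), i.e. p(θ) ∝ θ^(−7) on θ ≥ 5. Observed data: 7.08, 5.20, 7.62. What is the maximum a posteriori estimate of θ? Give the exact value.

The Uniform(0, θ) likelihood is θ^(−n) for θ ≥ max(xᵢ), zero otherwise. Here max(xᵢ) = 7.62.
Posterior ∝ θ^(−7) · θ^(−3) = θ^(−10) on θ ≥ max(5, 7.62) = 7.62.
This density is strictly decreasing in θ, so the posterior mode lies at the lower boundary of the support.

θ̂_MAP = 7.62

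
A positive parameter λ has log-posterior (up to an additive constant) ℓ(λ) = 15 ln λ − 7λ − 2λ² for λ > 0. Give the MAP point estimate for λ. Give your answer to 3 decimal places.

λ̂_MAP = 1.250

ℓ'(λ) = 15/λ − 7 − 4λ. Setting this to zero and multiplying by λ: 4λ² + 7λ − 15 = 0.
λ = (−7 + √(7² + 4·4·15)) / (2·4) = (−7 + √289) / 8 = (−7 + 17)/8 = 5/4.
ℓ''(λ) = −15/λ² − 4 < 0, confirming a maximum.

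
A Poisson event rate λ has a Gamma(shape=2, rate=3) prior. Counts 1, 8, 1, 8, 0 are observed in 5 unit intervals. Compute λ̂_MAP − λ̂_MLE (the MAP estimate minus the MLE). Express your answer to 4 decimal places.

Σxᵢ = 18. Posterior is Gamma(20, 8); MAP = (20−1)/8 = 19/8 ≈ 2.37500.
MLE = x̄ = 18/5 ≈ 3.60000.
Difference = 19/8 − 18/5 = -49/40 ≈ -1.2250.

MAP − MLE = -1.2250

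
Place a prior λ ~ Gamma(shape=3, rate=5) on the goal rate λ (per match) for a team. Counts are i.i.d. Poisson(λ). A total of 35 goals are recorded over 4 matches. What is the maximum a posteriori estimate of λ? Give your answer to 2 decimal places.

λ̂_MAP = 4.11

Σxᵢ = 35, n = 4.
Posterior ∝ λ^2e^(−5λ) · λ^35e^(−4λ) = λ^37e^(−9λ), i.e. Gamma(shape=38, rate=9).
The mode of a Gamma(a, b) with a ≥ 1 (shape–rate) is (a−1)/b = 37/9 ≈ 4.11.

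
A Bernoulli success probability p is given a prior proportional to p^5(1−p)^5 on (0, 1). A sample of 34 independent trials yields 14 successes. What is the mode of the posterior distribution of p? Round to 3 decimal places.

p̂_MAP = 0.432

The prior density ∝ p^5(1−p)^5 is the kernel of Beta(6, 6).
Data: 14 successes in 34 trials. The binomial likelihood contributes p^14(1−p)^20, so the posterior is Beta(6+14, 6+20) = Beta(20, 26).
For Beta(a, b) with a, b > 1 the mode is (a−1)/(a+b−2) = 19/44 ≈ 0.432.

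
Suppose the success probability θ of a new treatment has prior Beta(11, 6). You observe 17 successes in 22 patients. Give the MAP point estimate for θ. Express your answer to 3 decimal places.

Prior: Beta(11, 6).
Data: 17 successes in 22 trials. The binomial likelihood contributes θ^17(1−θ)^5, so the posterior is Beta(11+17, 6+5) = Beta(28, 11).
For Beta(a, b) with a, b > 1 the mode is (a−1)/(a+b−2) = 27/37 ≈ 0.730.

θ̂_MAP = 0.730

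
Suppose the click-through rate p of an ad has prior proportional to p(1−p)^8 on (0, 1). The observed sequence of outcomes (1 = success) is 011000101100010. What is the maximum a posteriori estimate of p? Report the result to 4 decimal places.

p̂_MAP = 0.2917

The prior density ∝ p(1−p)^8 is the kernel of Beta(2, 9).
Data: 6 successes in 15 trials (from the sequence). The binomial likelihood contributes p^6(1−p)^9, so the posterior is Beta(2+6, 9+9) = Beta(8, 18).
For Beta(a, b) with a, b > 1 the mode is (a−1)/(a+b−2) = 7/24 ≈ 0.2917.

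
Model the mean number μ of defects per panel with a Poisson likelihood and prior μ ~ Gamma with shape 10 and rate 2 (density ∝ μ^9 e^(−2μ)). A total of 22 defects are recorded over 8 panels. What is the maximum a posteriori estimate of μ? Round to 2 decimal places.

μ̂_MAP = 3.10

Σxᵢ = 22, n = 8.
Posterior ∝ μ^9e^(−2μ) · μ^22e^(−8μ) = μ^31e^(−10μ), i.e. Gamma(shape=32, rate=10).
The mode of a Gamma(a, b) with a ≥ 1 (shape–rate) is (a−1)/b = 31/10 ≈ 3.10.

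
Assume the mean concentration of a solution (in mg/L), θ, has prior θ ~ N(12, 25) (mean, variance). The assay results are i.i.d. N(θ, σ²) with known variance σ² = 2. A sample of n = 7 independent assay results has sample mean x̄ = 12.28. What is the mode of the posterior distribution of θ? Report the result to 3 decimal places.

n = 7, x̄ = 12.28.
For a Normal prior and Normal likelihood with known variance, the posterior is Normal; its mode equals its mean, the precision-weighted average.
Prior precision 1/σ₀² = 1/25 = 0.04; data precision n/σ² = 7/2 = 3.5.
θ̂ = (0.04·12 + 3.5·12.28) / (0.04 + 3.5) = 43.46/3.54 = 2173/177 ≈ 12.277.

θ̂_MAP = 12.277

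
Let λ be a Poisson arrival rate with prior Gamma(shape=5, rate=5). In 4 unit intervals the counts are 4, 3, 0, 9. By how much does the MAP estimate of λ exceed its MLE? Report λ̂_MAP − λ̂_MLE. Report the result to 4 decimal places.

Σxᵢ = 16. Posterior is Gamma(21, 9); MAP = (21−1)/9 = 20/9 ≈ 2.22222.
MLE = x̄ = 16/4 ≈ 4.00000.
Difference = 20/9 − 16/4 = -16/9 ≈ -1.7778.

MAP − MLE = -1.7778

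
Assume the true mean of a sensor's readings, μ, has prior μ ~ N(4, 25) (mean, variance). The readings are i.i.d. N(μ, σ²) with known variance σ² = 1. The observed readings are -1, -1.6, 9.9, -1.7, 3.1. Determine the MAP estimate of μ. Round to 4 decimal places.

μ̂_MAP = 1.7579

n = 5; x̄ = ((-1) + (-1.6) + 9.9 + (-1.7) + 3.1)/5 = 8.7/5 = 1.74.
For a Normal prior and Normal likelihood with known variance, the posterior is Normal; its mode equals its mean, the precision-weighted average.
Prior precision 1/σ₀² = 1/25 = 0.04; data precision n/σ² = 5/1 = 5.
μ̂ = (0.04·4 + 5·1.74) / (0.04 + 5) = 8.86/5.04 = 443/252 ≈ 1.7579.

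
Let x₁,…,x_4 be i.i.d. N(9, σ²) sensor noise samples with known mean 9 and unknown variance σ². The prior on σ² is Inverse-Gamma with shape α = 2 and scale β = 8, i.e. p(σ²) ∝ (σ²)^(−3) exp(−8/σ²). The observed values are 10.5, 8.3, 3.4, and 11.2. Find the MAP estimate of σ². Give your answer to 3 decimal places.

σ̂²_MAP = 5.494

Sum of squared deviations about the known mean: SS = (10.5−9)² + (8.3−9)² + (3.4−9)² + (11.2−9)² = 38.94.
The Normal likelihood contributes (σ²)^(−n/2) exp(−SS/(2σ²)), so the posterior is Inverse-Gamma(α + n/2, β + SS/2) = Inverse-Gamma(4, 27.47).
The mode of Inverse-Gamma(a, b) is b/(a+1) = 27.47/5 ≈ 5.494.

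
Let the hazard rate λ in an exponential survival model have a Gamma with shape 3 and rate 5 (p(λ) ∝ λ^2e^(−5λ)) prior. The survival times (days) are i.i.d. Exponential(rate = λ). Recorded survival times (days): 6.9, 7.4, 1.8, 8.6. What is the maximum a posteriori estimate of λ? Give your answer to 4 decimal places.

The Exponential(rate=λ) likelihood is ∝ λ^n e^(−λΣtᵢ). Here n = 4 and Σtᵢ = 6.9 + 7.4 + 1.8 + 8.6 = 24.7.
Posterior ∝ λ^2e^(−5λ) · λ^4e^(−24.7λ) = λ^6e^(−29.7λ), i.e. Gamma(7, 29.7).
Mode = (a−1)/b = 6/29.7 ≈ 0.2020.

λ̂_MAP = 0.2020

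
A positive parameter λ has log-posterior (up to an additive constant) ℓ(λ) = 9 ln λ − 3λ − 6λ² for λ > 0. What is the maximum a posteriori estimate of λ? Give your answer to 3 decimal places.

ℓ'(λ) = 9/λ − 3 − 12λ. Setting this to zero and multiplying by λ: 12λ² + 3λ − 9 = 0.
λ = (−3 + √(3² + 4·12·9)) / (2·12) = (−3 + √441) / 24 = (−3 + 21)/24 = 3/4.
ℓ''(λ) = −9/λ² − 12 < 0, confirming a maximum.

λ̂_MAP = 0.750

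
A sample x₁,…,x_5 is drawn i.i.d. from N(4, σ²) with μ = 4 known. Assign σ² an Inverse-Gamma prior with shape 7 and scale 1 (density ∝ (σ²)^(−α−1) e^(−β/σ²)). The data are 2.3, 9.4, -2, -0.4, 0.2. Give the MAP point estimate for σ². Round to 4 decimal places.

σ̂²_MAP = 4.9452

Sum of squared deviations about the known mean: SS = (2.3−4)² + (9.4−4)² + (-2−4)² + (-0.4−4)² + (0.2−4)² = 101.85.
The Normal likelihood contributes (σ²)^(−n/2) exp(−SS/(2σ²)), so the posterior is Inverse-Gamma(α + n/2, β + SS/2) = Inverse-Gamma(9.5, 51.925).
The mode of Inverse-Gamma(a, b) is b/(a+1) = 51.925/10.5 ≈ 4.9452.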